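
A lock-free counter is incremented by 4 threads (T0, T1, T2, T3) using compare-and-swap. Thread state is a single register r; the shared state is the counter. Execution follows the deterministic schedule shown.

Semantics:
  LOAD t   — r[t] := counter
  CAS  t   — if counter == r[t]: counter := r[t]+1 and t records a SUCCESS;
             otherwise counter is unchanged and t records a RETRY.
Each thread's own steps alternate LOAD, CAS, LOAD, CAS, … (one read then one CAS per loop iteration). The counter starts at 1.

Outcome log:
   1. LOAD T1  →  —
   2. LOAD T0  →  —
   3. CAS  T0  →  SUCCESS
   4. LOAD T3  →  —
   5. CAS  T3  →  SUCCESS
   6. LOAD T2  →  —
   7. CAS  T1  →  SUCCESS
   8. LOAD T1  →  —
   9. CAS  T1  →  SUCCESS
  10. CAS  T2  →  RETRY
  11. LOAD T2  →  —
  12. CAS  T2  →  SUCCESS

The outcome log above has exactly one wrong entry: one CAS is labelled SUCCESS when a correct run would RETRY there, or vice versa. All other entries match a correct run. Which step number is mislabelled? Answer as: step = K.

step = 7

Re-executing:
step 1: T1 LOAD ⇒ load; ctr=1 reg=1
step 2: T0 LOAD ⇒ load; ctr=1 reg=1
step 3: T0 CAS ⇒ ok; ctr=2 reg=1
step 4: T3 LOAD ⇒ load; ctr=2 reg=2
step 5: T3 CAS ⇒ ok; ctr=3 reg=2
step 6: T2 LOAD ⇒ load; ctr=3 reg=3
step 7: T1 CAS ⇒ retry; ctr=3 reg=1
step 8: T1 LOAD ⇒ load; ctr=3 reg=3
step 9: T1 CAS ⇒ ok; ctr=4 reg=3
step 10: T2 CAS ⇒ retry; ctr=4 reg=3
step 11: T2 LOAD ⇒ load; ctr=4 reg=4
step 12: T2 CAS ⇒ ok; ctr=5 reg=4
Log disagrees first at step 7.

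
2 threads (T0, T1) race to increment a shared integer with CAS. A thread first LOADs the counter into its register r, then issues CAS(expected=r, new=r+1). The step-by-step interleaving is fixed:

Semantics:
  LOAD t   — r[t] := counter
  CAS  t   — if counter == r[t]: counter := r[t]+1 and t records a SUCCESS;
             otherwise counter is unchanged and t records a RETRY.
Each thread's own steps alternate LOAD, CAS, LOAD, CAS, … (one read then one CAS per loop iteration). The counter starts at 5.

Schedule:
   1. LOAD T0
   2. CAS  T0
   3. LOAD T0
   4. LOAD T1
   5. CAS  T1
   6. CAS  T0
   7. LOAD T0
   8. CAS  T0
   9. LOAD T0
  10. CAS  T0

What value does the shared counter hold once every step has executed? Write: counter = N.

counter = 9

[1] T0.load  rd  (counter 5, T0.r 5)
[2] T0.cas  hit  (counter 6, T0.r 5)
[3] T0.load  rd  (counter 6, T0.r 6)
[4] T1.load  rd  (counter 6, T1.r 6)
[5] T1.cas  hit  (counter 7, T1.r 6)
[6] T0.cas  miss  (counter 7, T0.r 6)
[7] T0.load  rd  (counter 7, T0.r 7)
[8] T0.cas  hit  (counter 8, T0.r 7)
[9] T0.load  rd  (counter 8, T0.r 8)
[10] T0.cas  hit  (counter 9, T0.r 8)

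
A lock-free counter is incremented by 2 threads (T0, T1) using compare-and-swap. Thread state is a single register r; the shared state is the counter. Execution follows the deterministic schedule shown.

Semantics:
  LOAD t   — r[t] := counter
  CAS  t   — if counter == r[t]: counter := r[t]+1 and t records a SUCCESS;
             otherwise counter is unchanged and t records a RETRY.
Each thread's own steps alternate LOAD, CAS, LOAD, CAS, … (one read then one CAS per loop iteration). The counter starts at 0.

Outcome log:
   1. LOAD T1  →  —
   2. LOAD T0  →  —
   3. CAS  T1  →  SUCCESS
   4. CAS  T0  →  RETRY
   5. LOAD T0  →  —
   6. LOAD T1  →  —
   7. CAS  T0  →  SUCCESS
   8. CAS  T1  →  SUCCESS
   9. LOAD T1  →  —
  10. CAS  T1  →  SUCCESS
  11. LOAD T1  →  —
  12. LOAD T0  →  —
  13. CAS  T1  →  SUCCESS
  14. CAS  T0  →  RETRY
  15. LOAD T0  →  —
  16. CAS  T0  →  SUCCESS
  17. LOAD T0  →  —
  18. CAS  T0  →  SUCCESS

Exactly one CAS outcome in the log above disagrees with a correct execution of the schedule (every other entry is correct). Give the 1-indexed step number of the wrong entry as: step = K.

step = 8

Correct run:
#1 T1 reads 0
#2 T0 reads 0
#3 T1 CAS(0→1) writes; counter now 1
#4 T0 CAS(0→1) fails; counter now 1
#5 T0 reads 1
#6 T1 reads 1
#7 T0 CAS(1→2) writes; counter now 2
#8 T1 CAS(1→2) fails; counter now 2
#9 T1 reads 2
#10 T1 CAS(2→3) writes; counter now 3
#11 T1 reads 3
#12 T0 reads 3
#13 T1 CAS(3→4) writes; counter now 4
#14 T0 CAS(3→4) fails; counter now 4
#15 T0 reads 4
#16 T0 CAS(4→5) writes; counter now 5
#17 T0 reads 5
#18 T0 CAS(5→6) writes; counter now 6
Flip is step 8.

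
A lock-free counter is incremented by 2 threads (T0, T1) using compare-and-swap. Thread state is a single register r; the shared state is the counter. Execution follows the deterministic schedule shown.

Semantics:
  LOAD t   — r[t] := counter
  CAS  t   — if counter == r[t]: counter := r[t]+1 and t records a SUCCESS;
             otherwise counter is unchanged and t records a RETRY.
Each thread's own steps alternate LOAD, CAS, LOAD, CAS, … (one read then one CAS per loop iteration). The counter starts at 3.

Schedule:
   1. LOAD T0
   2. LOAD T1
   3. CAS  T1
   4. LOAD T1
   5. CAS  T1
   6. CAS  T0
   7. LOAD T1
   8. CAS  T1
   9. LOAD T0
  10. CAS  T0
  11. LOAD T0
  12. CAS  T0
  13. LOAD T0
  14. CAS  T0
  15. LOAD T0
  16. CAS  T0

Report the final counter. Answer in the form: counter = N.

   1) LOAD T0:  M=3  r_T0=3
   2) LOAD T1:  M=3  r_T1=3
   3) CAS  T1:  M=4  r_T1=3 ✓
   4) LOAD T1:  M=4  r_T1=4
   5) CAS  T1:  M=5  r_T1=4 ✓
   6) CAS  T0:  M=5  r_T0=3 ✗
   7) LOAD T1:  M=5  r_T1=5
   8) CAS  T1:  M=6  r_T1=5 ✓
   9) LOAD T0:  M=6  r_T0=6
  10) CAS  T0:  M=7  r_T0=6 ✓
  11) LOAD T0:  M=7  r_T0=7
  12) CAS  T0:  M=8  r_T0=7 ✓
  13) LOAD T0:  M=8  r_T0=8
  14) CAS  T0:  M=9  r_T0=8 ✓
  15) LOAD T0:  M=9  r_T0=9
  16) CAS  T0:  M=10  r_T0=9 ✓

counter = 10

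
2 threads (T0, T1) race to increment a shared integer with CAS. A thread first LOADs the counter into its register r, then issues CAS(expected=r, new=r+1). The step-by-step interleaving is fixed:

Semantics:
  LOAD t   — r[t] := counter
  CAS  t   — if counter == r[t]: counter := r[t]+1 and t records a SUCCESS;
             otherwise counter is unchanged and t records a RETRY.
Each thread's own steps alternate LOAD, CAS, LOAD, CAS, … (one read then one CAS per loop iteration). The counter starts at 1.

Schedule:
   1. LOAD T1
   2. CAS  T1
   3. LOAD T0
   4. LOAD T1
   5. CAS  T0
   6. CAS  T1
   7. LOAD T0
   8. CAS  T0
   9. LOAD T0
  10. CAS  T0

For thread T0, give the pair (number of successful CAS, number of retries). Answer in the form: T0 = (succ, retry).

T0 = (3, 0)

[1] T1.load  rd  (counter 1, T1.r 1)
[2] T1.cas  hit  (counter 2, T1.r 1)
[3] T0.load  rd  (counter 2, T0.r 2)
[4] T1.load  rd  (counter 2, T1.r 2)
[5] T0.cas  hit  (counter 3, T0.r 2)
[6] T1.cas  miss  (counter 3, T1.r 2)
[7] T0.load  rd  (counter 3, T0.r 3)
[8] T0.cas  hit  (counter 4, T0.r 3)
[9] T0.load  rd  (counter 4, T0.r 4)
[10] T0.cas  hit  (counter 5, T0.r 4)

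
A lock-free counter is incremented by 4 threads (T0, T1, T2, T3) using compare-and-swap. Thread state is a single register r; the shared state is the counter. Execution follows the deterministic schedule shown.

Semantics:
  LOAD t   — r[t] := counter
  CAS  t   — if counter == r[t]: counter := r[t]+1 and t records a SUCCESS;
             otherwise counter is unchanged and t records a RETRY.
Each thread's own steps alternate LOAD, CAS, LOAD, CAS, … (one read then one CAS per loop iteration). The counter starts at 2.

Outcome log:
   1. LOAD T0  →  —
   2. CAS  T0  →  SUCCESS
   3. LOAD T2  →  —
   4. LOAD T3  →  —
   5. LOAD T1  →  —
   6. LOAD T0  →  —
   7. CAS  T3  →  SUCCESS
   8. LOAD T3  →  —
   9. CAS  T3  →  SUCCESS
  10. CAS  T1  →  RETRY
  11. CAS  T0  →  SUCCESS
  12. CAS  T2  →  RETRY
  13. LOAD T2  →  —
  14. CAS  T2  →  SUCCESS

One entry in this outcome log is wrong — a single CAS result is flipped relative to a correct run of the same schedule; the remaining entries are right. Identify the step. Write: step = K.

Re-executing:
   1) LOAD T0:  M=2  r_T0=2
   2) CAS  T0:  M=3  r_T0=2 ✓
   3) LOAD T2:  M=3  r_T2=3
   4) LOAD T3:  M=3  r_T3=3
   5) LOAD T1:  M=3  r_T1=3
   6) LOAD T0:  M=3  r_T0=3
   7) CAS  T3:  M=4  r_T3=3 ✓
   8) LOAD T3:  M=4  r_T3=4
   9) CAS  T3:  M=5  r_T3=4 ✓
  10) CAS  T1:  M=5  r_T1=3 ✗
  11) CAS  T0:  M=5  r_T0=3 ✗
  12) CAS  T2:  M=5  r_T2=3 ✗
  13) LOAD T2:  M=5  r_T2=5
  14) CAS  T2:  M=6  r_T2=5 ✓
Log disagrees first at step 11.

step = 11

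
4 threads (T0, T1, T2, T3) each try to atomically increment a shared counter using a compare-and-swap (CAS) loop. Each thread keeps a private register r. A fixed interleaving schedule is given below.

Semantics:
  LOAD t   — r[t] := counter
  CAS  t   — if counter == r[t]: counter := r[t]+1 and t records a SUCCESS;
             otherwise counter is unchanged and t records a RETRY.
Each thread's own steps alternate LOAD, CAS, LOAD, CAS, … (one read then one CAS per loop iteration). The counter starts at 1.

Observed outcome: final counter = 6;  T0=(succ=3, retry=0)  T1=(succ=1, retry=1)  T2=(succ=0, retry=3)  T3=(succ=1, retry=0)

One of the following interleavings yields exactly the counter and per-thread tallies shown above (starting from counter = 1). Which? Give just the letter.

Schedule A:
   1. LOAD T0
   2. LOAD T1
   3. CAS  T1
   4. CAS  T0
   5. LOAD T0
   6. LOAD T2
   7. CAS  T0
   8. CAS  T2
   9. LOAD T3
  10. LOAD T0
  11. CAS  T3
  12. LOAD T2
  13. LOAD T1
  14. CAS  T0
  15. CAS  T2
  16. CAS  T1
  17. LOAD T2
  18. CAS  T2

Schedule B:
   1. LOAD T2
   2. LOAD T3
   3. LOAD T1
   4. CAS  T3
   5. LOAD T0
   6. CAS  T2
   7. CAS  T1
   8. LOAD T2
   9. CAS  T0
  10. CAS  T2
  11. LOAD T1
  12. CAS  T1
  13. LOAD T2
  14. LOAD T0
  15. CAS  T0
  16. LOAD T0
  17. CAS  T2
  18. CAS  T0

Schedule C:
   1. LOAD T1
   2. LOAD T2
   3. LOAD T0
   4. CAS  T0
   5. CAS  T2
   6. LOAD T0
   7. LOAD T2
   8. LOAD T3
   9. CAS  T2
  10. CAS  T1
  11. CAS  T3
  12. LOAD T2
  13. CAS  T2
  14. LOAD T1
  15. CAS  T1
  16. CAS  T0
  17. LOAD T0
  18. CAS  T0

Run B:
T2 LOAD — after: cnt=1, r=1 — load
T3 LOAD — after: cnt=1, r=1 — load
T1 LOAD — after: cnt=1, r=1 — load
T3 CAS — after: cnt=2, r=1 — ok
T0 LOAD — after: cnt=2, r=2 — load
T2 CAS — after: cnt=2, r=1 — retry
T1 CAS — after: cnt=2, r=1 — retry
T2 LOAD — after: cnt=2, r=2 — load
T0 CAS — after: cnt=3, r=2 — ok
T2 CAS — after: cnt=3, r=2 — retry
T1 LOAD — after: cnt=3, r=3 — load
T1 CAS — after: cnt=4, r=3 — ok
T2 LOAD — after: cnt=4, r=4 — load
T0 LOAD — after: cnt=4, r=4 — load
T0 CAS — after: cnt=5, r=4 — ok
T0 LOAD — after: cnt=5, r=5 — load
T2 CAS — after: cnt=5, r=4 — retry
T0 CAS — after: cnt=6, r=5 — ok

B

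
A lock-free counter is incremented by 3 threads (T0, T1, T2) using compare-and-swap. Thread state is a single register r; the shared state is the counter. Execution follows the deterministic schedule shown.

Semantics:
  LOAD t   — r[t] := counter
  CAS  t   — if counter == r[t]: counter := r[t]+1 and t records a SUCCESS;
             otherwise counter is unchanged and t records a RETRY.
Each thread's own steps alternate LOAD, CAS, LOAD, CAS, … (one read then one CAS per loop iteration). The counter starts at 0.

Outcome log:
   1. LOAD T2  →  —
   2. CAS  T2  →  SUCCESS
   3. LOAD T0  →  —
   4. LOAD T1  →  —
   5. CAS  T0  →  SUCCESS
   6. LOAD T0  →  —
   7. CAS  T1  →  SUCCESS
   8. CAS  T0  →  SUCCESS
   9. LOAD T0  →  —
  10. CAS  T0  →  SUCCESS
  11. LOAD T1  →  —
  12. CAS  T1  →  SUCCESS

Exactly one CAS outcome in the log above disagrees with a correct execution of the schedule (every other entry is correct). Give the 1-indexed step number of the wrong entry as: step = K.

Reference trace:
   1) LOAD T2:  M=0  r_T2=0
   2) CAS  T2:  M=1  r_T2=0 ✓
   3) LOAD T0:  M=1  r_T0=1
   4) LOAD T1:  M=1  r_T1=1
   5) CAS  T0:  M=2  r_T0=1 ✓
   6) LOAD T0:  M=2  r_T0=2
   7) CAS  T1:  M=2  r_T1=1 ✗
   8) CAS  T0:  M=3  r_T0=2 ✓
   9) LOAD T0:  M=3  r_T0=3
  10) CAS  T0:  M=4  r_T0=3 ✓
  11) LOAD T1:  M=4  r_T1=4
  12) CAS  T1:  M=5  r_T1=4 ✓
Mismatch at 7.

step = 7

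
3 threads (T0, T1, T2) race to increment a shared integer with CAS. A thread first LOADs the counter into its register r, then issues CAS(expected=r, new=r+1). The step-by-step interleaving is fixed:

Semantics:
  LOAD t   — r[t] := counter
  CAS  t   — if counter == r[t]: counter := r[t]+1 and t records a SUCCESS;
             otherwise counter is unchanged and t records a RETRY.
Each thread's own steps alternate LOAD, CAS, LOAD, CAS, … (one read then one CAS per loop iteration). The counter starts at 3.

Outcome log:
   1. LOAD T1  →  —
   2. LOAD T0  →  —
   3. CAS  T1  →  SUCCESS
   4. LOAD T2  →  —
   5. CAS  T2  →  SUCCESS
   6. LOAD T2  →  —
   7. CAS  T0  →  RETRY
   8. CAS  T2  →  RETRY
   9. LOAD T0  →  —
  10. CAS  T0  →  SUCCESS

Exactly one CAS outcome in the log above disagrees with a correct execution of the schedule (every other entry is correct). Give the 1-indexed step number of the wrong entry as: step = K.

step = 8

Correct run:
   1) LOAD T1:  M=3  r_T1=3
   2) LOAD T0:  M=3  r_T0=3
   3) CAS  T1:  M=4  r_T1=3 ✓
   4) LOAD T2:  M=4  r_T2=4
   5) CAS  T2:  M=5  r_T2=4 ✓
   6) LOAD T2:  M=5  r_T2=5
   7) CAS  T0:  M=5  r_T0=3 ✗
   8) CAS  T2:  M=6  r_T2=5 ✓
   9) LOAD T0:  M=6  r_T0=6
  10) CAS  T0:  M=7  r_T0=6 ✓
Mismatch at 8.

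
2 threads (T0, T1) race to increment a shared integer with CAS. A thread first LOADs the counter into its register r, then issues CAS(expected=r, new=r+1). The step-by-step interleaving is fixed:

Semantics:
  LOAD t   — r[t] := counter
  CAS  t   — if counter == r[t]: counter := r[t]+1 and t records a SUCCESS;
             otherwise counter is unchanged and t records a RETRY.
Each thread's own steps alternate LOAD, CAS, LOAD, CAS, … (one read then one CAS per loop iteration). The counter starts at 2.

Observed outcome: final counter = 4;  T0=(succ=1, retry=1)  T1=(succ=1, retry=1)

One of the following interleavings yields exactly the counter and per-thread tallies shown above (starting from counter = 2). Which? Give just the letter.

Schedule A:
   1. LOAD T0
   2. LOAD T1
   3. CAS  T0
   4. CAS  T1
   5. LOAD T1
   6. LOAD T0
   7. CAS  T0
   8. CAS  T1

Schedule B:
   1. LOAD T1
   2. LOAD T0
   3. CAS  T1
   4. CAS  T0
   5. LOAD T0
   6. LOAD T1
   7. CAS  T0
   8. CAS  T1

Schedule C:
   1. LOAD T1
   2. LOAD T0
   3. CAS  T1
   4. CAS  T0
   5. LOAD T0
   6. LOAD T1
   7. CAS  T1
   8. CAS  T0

B

Simulating candidate B:
T1 LOAD — after: cnt=2, r=2 — load
T0 LOAD — after: cnt=2, r=2 — load
T1 CAS — after: cnt=3, r=2 — ok
T0 CAS — after: cnt=3, r=2 — retry
T0 LOAD — after: cnt=3, r=3 — load
T1 LOAD — after: cnt=3, r=3 — load
T0 CAS — after: cnt=4, r=3 — ok
T1 CAS — after: cnt=4, r=3 — retry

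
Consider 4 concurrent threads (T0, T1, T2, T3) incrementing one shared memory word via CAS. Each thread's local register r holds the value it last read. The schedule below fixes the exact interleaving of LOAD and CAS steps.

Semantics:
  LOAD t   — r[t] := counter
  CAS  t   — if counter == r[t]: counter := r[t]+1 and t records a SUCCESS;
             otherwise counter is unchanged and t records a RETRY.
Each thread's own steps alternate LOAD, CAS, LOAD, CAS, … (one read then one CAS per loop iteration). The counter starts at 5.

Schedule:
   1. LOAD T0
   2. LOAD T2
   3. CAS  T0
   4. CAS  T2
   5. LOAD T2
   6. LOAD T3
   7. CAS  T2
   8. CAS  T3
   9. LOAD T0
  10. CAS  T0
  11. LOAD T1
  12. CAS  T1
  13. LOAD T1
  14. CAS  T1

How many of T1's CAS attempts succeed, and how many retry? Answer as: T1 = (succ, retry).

T1 = (2, 0)

   1) LOAD T0:  M=5  r_T0=5
   2) LOAD T2:  M=5  r_T2=5
   3) CAS  T0:  M=6  r_T0=5 ✓
   4) CAS  T2:  M=6  r_T2=5 ✗
   5) LOAD T2:  M=6  r_T2=6
   6) LOAD T3:  M=6  r_T3=6
   7) CAS  T2:  M=7  r_T2=6 ✓
   8) CAS  T3:  M=7  r_T3=6 ✗
   9) LOAD T0:  M=7  r_T0=7
  10) CAS  T0:  M=8  r_T0=7 ✓
  11) LOAD T1:  M=8  r_T1=8
  12) CAS  T1:  M=9  r_T1=8 ✓
  13) LOAD T1:  M=9  r_T1=9
  14) CAS  T1:  M=10  r_T1=9 ✓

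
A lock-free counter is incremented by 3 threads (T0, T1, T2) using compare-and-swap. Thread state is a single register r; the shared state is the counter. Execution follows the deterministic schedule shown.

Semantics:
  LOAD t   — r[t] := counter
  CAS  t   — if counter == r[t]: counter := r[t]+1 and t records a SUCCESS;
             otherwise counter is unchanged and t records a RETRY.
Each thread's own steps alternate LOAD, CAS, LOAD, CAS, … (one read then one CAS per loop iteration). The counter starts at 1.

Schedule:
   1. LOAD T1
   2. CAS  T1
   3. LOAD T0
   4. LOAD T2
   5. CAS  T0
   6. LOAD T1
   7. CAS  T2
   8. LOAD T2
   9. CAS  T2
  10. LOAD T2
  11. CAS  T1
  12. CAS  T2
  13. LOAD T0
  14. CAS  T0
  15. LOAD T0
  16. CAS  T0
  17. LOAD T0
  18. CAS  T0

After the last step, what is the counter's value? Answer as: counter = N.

#1 T1 reads 1
#2 T1 CAS(1→2) writes; counter now 2
#3 T0 reads 2
#4 T2 reads 2
#5 T0 CAS(2→3) writes; counter now 3
#6 T1 reads 3
#7 T2 CAS(2→3) fails; counter now 3
#8 T2 reads 3
#9 T2 CAS(3→4) writes; counter now 4
#10 T2 reads 4
#11 T1 CAS(3→4) fails; counter now 4
#12 T2 CAS(4→5) writes; counter now 5
#13 T0 reads 5
#14 T0 CAS(5→6) writes; counter now 6
#15 T0 reads 6
#16 T0 CAS(6→7) writes; counter now 7
#17 T0 reads 7
#18 T0 CAS(7→8) writes; counter now 8

counter = 8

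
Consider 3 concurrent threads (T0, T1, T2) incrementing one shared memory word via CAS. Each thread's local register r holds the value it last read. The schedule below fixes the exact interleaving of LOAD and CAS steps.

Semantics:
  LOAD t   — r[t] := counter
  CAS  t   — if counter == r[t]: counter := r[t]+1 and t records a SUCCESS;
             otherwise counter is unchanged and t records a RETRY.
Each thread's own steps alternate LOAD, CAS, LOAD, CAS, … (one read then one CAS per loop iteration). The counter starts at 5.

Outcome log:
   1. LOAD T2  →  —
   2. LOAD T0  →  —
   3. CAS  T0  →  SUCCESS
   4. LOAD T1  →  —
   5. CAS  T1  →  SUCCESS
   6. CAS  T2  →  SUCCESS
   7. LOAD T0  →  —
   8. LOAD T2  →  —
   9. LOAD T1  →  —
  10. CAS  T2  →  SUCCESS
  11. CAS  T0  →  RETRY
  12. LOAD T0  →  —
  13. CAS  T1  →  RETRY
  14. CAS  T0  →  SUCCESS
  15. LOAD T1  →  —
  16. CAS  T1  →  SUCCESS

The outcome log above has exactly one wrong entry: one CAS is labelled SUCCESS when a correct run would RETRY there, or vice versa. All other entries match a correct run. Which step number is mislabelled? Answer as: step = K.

step = 6

Re-executing:
#1 T2 reads 5
#2 T0 reads 5
#3 T0 CAS(5→6) writes; counter now 6
#4 T1 reads 6
#5 T1 CAS(6→7) writes; counter now 7
#6 T2 CAS(5→6) fails; counter now 7
#7 T0 reads 7
#8 T2 reads 7
#9 T1 reads 7
#10 T2 CAS(7→8) writes; counter now 8
#11 T0 CAS(7→8) fails; counter now 8
#12 T0 reads 8
#13 T1 CAS(7→8) fails; counter now 8
#14 T0 CAS(8→9) writes; counter now 9
#15 T1 reads 9
#16 T1 CAS(9→10) writes; counter now 10
Flip is step 6.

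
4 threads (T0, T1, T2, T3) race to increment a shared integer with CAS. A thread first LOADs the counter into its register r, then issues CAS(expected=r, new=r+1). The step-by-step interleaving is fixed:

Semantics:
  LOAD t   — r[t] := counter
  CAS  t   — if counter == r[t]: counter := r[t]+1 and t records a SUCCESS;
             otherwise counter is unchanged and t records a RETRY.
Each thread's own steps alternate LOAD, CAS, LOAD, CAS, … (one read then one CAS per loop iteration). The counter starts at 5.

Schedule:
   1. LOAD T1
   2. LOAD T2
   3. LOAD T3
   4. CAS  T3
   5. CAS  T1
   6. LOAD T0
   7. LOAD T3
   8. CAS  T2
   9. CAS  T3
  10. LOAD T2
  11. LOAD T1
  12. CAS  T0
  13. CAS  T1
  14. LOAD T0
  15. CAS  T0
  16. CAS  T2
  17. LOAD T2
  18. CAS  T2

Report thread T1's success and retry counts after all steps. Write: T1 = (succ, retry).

T1 = (1, 1)

T1 LOAD — after: cnt=5, r=5 — load
T2 LOAD — after: cnt=5, r=5 — load
T3 LOAD — after: cnt=5, r=5 — load
T3 CAS — after: cnt=6, r=5 — ok
T1 CAS — after: cnt=6, r=5 — retry
T0 LOAD — after: cnt=6, r=6 — load
T3 LOAD — after: cnt=6, r=6 — load
T2 CAS — after: cnt=6, r=5 — retry
T3 CAS — after: cnt=7, r=6 — ok
T2 LOAD — after: cnt=7, r=7 — load
T1 LOAD — after: cnt=7, r=7 — load
T0 CAS — after: cnt=7, r=6 — retry
T1 CAS — after: cnt=8, r=7 — ok
T0 LOAD — after: cnt=8, r=8 — load
T0 CAS — after: cnt=9, r=8 — ok
T2 CAS — after: cnt=9, r=7 — retry
T2 LOAD — after: cnt=9, r=9 — load
T2 CAS — after: cnt=10, r=9 — ok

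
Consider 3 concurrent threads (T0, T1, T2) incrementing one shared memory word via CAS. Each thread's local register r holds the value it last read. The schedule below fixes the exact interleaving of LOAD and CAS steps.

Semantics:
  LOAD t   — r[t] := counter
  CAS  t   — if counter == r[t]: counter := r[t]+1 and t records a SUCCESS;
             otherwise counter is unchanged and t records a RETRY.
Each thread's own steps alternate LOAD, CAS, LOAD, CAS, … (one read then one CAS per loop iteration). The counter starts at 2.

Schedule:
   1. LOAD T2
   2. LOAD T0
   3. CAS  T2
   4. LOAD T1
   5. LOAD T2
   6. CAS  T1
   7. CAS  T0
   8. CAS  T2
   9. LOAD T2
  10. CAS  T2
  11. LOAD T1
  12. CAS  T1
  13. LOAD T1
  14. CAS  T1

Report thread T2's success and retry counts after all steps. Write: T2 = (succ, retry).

T2 = (2, 1)

   1) LOAD T2:  M=2  r_T2=2
   2) LOAD T0:  M=2  r_T0=2
   3) CAS  T2:  M=3  r_T2=2 ✓
   4) LOAD T1:  M=3  r_T1=3
   5) LOAD T2:  M=3  r_T2=3
   6) CAS  T1:  M=4  r_T1=3 ✓
   7) CAS  T0:  M=4  r_T0=2 ✗
   8) CAS  T2:  M=4  r_T2=3 ✗
   9) LOAD T2:  M=4  r_T2=4
  10) CAS  T2:  M=5  r_T2=4 ✓
  11) LOAD T1:  M=5  r_T1=5
  12) CAS  T1:  M=6  r_T1=5 ✓
  13) LOAD T1:  M=6  r_T1=6
  14) CAS  T1:  M=7  r_T1=6 ✓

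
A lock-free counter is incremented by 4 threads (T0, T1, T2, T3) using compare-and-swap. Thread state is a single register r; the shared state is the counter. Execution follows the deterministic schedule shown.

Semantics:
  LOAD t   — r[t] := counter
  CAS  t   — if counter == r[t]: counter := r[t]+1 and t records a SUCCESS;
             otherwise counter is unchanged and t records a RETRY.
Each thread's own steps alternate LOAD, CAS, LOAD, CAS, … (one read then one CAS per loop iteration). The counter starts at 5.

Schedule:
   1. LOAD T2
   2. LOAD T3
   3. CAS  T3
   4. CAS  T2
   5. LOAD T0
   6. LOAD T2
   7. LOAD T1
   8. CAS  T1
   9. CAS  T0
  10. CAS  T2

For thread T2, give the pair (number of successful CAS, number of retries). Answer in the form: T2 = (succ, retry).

T2 LOAD — after: cnt=5, r=5 — load
T3 LOAD — after: cnt=5, r=5 — load
T3 CAS — after: cnt=6, r=5 — ok
T2 CAS — after: cnt=6, r=5 — retry
T0 LOAD — after: cnt=6, r=6 — load
T2 LOAD — after: cnt=6, r=6 — load
T1 LOAD — after: cnt=6, r=6 — load
T1 CAS — after: cnt=7, r=6 — ok
T0 CAS — after: cnt=7, r=6 — retry
T2 CAS — after: cnt=7, r=6 — retry

T2 = (0, 2)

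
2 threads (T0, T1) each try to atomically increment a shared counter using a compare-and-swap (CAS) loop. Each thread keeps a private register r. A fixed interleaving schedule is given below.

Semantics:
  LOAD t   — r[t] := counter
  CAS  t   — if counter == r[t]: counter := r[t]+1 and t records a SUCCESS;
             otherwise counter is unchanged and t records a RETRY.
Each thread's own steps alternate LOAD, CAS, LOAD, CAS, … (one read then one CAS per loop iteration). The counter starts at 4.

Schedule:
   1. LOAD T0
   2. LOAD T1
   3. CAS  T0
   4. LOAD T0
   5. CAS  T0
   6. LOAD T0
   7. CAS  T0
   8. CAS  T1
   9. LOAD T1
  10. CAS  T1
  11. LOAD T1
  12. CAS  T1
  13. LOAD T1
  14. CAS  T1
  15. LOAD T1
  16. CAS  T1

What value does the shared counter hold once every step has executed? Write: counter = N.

counter = 11

[1] T0.load  rd  (counter 4, T0.r 4)
[2] T1.load  rd  (counter 4, T1.r 4)
[3] T0.cas  hit  (counter 5, T0.r 4)
[4] T0.load  rd  (counter 5, T0.r 5)
[5] T0.cas  hit  (counter 6, T0.r 5)
[6] T0.load  rd  (counter 6, T0.r 6)
[7] T0.cas  hit  (counter 7, T0.r 6)
[8] T1.cas  miss  (counter 7, T1.r 4)
[9] T1.load  rd  (counter 7, T1.r 7)
[10] T1.cas  hit  (counter 8, T1.r 7)
[11] T1.load  rd  (counter 8, T1.r 8)
[12] T1.cas  hit  (counter 9, T1.r 8)
[13] T1.load  rd  (counter 9, T1.r 9)
[14] T1.cas  hit  (counter 10, T1.r 9)
[15] T1.load  rd  (counter 10, T1.r 10)
[16] T1.cas  hit  (counter 11, T1.r 10)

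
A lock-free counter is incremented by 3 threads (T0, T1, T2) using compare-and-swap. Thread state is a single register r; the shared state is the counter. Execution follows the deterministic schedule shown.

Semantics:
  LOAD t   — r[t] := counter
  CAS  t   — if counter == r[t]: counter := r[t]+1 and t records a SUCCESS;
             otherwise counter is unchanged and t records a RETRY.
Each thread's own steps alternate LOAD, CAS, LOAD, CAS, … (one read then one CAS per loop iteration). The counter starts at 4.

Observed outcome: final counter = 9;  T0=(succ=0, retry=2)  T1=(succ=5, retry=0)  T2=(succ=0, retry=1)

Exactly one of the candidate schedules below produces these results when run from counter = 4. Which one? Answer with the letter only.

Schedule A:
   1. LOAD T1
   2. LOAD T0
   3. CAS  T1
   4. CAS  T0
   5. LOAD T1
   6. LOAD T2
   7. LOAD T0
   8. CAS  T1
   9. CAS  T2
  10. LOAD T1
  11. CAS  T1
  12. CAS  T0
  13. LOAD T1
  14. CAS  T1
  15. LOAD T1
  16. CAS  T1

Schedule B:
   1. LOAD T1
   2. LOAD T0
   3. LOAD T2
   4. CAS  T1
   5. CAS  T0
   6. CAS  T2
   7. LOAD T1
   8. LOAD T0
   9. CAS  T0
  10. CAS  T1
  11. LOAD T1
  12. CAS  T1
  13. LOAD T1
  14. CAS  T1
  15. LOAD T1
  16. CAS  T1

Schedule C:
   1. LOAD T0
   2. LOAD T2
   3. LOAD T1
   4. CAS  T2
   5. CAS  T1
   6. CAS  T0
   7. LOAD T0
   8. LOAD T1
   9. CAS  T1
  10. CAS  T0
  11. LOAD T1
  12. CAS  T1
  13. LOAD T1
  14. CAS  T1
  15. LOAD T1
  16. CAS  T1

A

Run A:
1. LOAD T1 → mem=4 r[T1]=4 [LOAD]
2. LOAD T0 → mem=4 r[T0]=4 [LOAD]
3. CAS T1 → mem=5 r[T1]=4 [OK]
4. CAS T0 → mem=5 r[T0]=4 [RETRY]
5. LOAD T1 → mem=5 r[T1]=5 [LOAD]
6. LOAD T2 → mem=5 r[T2]=5 [LOAD]
7. LOAD T0 → mem=5 r[T0]=5 [LOAD]
8. CAS T1 → mem=6 r[T1]=5 [OK]
9. CAS T2 → mem=6 r[T2]=5 [RETRY]
10. LOAD T1 → mem=6 r[T1]=6 [LOAD]
11. CAS T1 → mem=7 r[T1]=6 [OK]
12. CAS T0 → mem=7 r[T0]=5 [RETRY]
13. LOAD T1 → mem=7 r[T1]=7 [LOAD]
14. CAS T1 → mem=8 r[T1]=7 [OK]
15. LOAD T1 → mem=8 r[T1]=8 [LOAD]
16. CAS T1 → mem=9 r[T1]=8 [OK]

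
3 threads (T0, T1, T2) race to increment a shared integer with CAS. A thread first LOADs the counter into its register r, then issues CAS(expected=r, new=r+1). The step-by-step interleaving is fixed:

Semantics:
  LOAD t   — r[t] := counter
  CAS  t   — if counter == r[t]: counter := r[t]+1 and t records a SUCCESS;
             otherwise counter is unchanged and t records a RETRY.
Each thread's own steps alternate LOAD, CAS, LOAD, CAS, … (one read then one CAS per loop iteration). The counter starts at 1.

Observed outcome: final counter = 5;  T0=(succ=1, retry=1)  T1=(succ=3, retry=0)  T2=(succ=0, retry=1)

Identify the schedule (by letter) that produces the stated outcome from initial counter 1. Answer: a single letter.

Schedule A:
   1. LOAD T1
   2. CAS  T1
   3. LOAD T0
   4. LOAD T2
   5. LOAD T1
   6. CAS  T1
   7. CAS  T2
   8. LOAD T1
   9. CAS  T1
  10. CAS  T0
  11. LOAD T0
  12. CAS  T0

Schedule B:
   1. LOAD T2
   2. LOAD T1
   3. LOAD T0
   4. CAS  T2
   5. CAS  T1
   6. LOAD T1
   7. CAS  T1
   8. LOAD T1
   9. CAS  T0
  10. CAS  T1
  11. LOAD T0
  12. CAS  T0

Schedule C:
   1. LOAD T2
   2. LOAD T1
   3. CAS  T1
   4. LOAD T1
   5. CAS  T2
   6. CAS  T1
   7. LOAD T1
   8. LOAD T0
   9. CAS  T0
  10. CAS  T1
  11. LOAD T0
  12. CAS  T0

A

Tracing schedule A:
   1) LOAD T1:  M=1  r_T1=1
   2) CAS  T1:  M=2  r_T1=1 ✓
   3) LOAD T0:  M=2  r_T0=2
   4) LOAD T2:  M=2  r_T2=2
   5) LOAD T1:  M=2  r_T1=2
   6) CAS  T1:  M=3  r_T1=2 ✓
   7) CAS  T2:  M=3  r_T2=2 ✗
   8) LOAD T1:  M=3  r_T1=3
   9) CAS  T1:  M=4  r_T1=3 ✓
  10) CAS  T0:  M=4  r_T0=2 ✗
  11) LOAD T0:  M=4  r_T0=4
  12) CAS  T0:  M=5  r_T0=4 ✓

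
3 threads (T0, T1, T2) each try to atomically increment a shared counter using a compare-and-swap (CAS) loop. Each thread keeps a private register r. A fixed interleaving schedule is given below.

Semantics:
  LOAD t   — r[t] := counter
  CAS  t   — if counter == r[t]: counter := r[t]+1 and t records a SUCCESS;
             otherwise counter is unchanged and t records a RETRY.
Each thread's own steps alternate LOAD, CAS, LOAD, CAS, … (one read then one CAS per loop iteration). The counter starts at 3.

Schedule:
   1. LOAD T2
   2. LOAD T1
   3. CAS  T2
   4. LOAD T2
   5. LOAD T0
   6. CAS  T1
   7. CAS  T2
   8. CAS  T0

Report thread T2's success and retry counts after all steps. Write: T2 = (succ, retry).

T2 = (2, 0)

#1 T2 reads 3
#2 T1 reads 3
#3 T2 CAS(3→4) writes; counter now 4
#4 T2 reads 4
#5 T0 reads 4
#6 T1 CAS(3→4) fails; counter now 4
#7 T2 CAS(4→5) writes; counter now 5
#8 T0 CAS(4→5) fails; counter now 5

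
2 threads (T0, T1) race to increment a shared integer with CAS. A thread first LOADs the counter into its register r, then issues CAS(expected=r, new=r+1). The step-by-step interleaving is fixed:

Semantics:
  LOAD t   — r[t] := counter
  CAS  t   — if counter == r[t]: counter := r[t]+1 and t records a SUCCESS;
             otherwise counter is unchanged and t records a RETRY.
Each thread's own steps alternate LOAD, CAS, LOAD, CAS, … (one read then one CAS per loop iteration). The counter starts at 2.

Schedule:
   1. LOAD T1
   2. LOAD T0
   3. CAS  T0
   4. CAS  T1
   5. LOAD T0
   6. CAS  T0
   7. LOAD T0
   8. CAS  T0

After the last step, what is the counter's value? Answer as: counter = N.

counter = 5

1. LOAD T1 → mem=2 r[T1]=2 [LOAD]
2. LOAD T0 → mem=2 r[T0]=2 [LOAD]
3. CAS T0 → mem=3 r[T0]=2 [OK]
4. CAS T1 → mem=3 r[T1]=2 [RETRY]
5. LOAD T0 → mem=3 r[T0]=3 [LOAD]
6. CAS T0 → mem=4 r[T0]=3 [OK]
7. LOAD T0 → mem=4 r[T0]=4 [LOAD]
8. CAS T0 → mem=5 r[T0]=4 [OK]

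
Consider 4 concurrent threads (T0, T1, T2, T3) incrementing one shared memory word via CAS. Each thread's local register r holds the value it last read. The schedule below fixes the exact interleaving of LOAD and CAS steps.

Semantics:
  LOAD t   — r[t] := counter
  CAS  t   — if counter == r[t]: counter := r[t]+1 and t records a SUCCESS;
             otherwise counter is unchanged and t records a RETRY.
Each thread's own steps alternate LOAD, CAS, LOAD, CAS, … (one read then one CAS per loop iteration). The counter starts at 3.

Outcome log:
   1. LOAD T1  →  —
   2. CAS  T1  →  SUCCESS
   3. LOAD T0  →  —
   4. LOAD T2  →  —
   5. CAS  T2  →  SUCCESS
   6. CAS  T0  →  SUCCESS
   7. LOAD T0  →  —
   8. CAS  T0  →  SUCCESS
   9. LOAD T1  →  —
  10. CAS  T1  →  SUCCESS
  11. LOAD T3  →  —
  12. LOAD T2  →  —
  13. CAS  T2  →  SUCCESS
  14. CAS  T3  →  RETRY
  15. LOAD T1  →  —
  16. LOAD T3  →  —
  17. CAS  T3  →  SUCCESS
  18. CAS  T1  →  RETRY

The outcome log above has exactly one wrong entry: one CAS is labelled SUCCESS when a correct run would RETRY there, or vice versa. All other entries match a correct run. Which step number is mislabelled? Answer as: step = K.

Correct run:
1. LOAD T1 → mem=3 r[T1]=3 [LOAD]
2. CAS T1 → mem=4 r[T1]=3 [OK]
3. LOAD T0 → mem=4 r[T0]=4 [LOAD]
4. LOAD T2 → mem=4 r[T2]=4 [LOAD]
5. CAS T2 → mem=5 r[T2]=4 [OK]
6. CAS T0 → mem=5 r[T0]=4 [RETRY]
7. LOAD T0 → mem=5 r[T0]=5 [LOAD]
8. CAS T0 → mem=6 r[T0]=5 [OK]
9. LOAD T1 → mem=6 r[T1]=6 [LOAD]
10. CAS T1 → mem=7 r[T1]=6 [OK]
11. LOAD T3 → mem=7 r[T3]=7 [LOAD]
12. LOAD T2 → mem=7 r[T2]=7 [LOAD]
13. CAS T2 → mem=8 r[T2]=7 [OK]
14. CAS T3 → mem=8 r[T3]=7 [RETRY]
15. LOAD T1 → mem=8 r[T1]=8 [LOAD]
16. LOAD T3 → mem=8 r[T3]=8 [LOAD]
17. CAS T3 → mem=9 r[T3]=8 [OK]
18. CAS T1 → mem=9 r[T1]=8 [RETRY]
Mismatch at 6.

step = 6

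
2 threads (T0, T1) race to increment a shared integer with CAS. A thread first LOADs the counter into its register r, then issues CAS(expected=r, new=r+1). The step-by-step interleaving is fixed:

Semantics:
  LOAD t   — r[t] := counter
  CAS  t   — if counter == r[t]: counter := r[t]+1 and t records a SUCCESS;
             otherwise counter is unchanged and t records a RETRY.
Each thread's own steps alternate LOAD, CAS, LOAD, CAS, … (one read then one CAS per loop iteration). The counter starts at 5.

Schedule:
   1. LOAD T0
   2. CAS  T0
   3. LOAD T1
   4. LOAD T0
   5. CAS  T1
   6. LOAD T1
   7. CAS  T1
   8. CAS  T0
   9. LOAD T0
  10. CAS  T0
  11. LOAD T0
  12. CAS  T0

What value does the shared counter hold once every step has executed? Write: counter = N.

counter = 10

step 1: T0 LOAD ⇒ load; ctr=5 reg=5
step 2: T0 CAS ⇒ ok; ctr=6 reg=5
step 3: T1 LOAD ⇒ load; ctr=6 reg=6
step 4: T0 LOAD ⇒ load; ctr=6 reg=6
step 5: T1 CAS ⇒ ok; ctr=7 reg=6
step 6: T1 LOAD ⇒ load; ctr=7 reg=7
step 7: T1 CAS ⇒ ok; ctr=8 reg=7
step 8: T0 CAS ⇒ retry; ctr=8 reg=6
step 9: T0 LOAD ⇒ load; ctr=8 reg=8
step 10: T0 CAS ⇒ ok; ctr=9 reg=8
step 11: T0 LOAD ⇒ load; ctr=9 reg=9
step 12: T0 CAS ⇒ ok; ctr=10 reg=9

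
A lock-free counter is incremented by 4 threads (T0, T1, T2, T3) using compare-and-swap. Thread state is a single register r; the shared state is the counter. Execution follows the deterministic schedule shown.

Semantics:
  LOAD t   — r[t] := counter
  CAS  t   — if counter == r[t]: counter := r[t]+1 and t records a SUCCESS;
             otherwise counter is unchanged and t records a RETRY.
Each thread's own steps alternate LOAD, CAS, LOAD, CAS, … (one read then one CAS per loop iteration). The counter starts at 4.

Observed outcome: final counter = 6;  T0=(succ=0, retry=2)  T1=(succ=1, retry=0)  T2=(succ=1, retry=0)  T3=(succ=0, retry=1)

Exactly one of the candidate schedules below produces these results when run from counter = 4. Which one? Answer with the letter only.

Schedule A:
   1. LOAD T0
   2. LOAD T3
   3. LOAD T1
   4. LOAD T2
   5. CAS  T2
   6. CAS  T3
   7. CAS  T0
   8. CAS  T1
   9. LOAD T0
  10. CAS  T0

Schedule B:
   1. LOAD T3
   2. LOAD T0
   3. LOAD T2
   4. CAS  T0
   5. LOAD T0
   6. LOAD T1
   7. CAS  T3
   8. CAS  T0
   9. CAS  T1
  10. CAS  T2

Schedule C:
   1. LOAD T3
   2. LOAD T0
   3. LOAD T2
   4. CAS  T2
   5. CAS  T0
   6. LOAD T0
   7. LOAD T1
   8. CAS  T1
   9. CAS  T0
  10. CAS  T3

C

Tracing schedule C:
[1] T3.load  rd  (counter 4, T3.r 4)
[2] T0.load  rd  (counter 4, T0.r 4)
[3] T2.load  rd  (counter 4, T2.r 4)
[4] T2.cas  hit  (counter 5, T2.r 4)
[5] T0.cas  miss  (counter 5, T0.r 4)
[6] T0.load  rd  (counter 5, T0.r 5)
[7] T1.load  rd  (counter 5, T1.r 5)
[8] T1.cas  hit  (counter 6, T1.r 5)
[9] T0.cas  miss  (counter 6, T0.r 5)
[10] T3.cas  miss  (counter 6, T3.r 4)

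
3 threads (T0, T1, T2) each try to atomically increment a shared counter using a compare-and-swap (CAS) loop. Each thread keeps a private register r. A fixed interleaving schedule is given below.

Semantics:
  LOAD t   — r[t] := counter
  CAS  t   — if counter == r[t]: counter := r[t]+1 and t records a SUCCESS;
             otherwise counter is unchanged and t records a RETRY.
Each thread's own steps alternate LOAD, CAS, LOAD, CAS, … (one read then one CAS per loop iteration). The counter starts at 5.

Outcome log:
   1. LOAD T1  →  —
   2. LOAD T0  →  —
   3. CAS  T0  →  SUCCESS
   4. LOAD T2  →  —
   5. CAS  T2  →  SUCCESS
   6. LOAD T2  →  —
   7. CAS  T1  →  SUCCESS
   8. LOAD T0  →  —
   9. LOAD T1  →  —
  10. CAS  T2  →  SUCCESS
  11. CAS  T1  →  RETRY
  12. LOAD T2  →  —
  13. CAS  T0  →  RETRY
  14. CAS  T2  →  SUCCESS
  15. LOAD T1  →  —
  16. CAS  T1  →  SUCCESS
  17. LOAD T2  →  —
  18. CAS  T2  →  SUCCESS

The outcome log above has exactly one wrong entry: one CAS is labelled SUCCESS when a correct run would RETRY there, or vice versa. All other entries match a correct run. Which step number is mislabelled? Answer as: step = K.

step = 7

Re-executing:
[1] T1.load  rd  (counter 5, T1.r 5)
[2] T0.load  rd  (counter 5, T0.r 5)
[3] T0.cas  hit  (counter 6, T0.r 5)
[4] T2.load  rd  (counter 6, T2.r 6)
[5] T2.cas  hit  (counter 7, T2.r 6)
[6] T2.load  rd  (counter 7, T2.r 7)
[7] T1.cas  miss  (counter 7, T1.r 5)
[8] T0.load  rd  (counter 7, T0.r 7)
[9] T1.load  rd  (counter 7, T1.r 7)
[10] T2.cas  hit  (counter 8, T2.r 7)
[11] T1.cas  miss  (counter 8, T1.r 7)
[12] T2.load  rd  (counter 8, T2.r 8)
[13] T0.cas  miss  (counter 8, T0.r 7)
[14] T2.cas  hit  (counter 9, T2.r 8)
[15] T1.load  rd  (counter 9, T1.r 9)
[16] T1.cas  hit  (counter 10, T1.r 9)
[17] T2.load  rd  (counter 10, T2.r 10)
[18] T2.cas  hit  (counter 11, T2.r 10)
Log disagrees first at step 7.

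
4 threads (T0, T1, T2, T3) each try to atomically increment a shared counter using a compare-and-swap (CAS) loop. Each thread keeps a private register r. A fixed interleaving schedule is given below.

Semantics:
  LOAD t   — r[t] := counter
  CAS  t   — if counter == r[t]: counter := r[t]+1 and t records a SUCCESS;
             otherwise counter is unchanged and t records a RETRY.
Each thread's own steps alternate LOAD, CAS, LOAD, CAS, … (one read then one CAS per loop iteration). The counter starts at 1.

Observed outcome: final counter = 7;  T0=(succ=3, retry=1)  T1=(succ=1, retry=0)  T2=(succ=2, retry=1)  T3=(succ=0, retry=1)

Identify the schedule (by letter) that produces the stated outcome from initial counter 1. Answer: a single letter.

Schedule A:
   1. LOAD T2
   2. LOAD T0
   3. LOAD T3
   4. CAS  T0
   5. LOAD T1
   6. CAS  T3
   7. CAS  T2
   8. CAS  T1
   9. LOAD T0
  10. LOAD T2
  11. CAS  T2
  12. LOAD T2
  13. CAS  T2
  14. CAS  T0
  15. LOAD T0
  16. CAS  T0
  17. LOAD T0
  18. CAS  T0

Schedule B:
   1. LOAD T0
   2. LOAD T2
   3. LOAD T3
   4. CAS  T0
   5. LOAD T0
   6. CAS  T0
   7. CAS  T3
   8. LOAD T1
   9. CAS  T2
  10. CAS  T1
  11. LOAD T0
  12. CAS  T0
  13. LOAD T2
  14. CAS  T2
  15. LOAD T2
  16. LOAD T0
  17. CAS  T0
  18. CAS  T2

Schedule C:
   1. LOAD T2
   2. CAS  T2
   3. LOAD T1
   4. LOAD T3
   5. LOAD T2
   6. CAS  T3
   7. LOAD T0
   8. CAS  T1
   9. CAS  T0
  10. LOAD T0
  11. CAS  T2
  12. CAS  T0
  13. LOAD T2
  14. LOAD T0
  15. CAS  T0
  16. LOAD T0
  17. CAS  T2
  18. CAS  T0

Tracing schedule A:
T2 LOAD — after: cnt=1, r=1 — load
T0 LOAD — after: cnt=1, r=1 — load
T3 LOAD — after: cnt=1, r=1 — load
T0 CAS — after: cnt=2, r=1 — ok
T1 LOAD — after: cnt=2, r=2 — load
T3 CAS — after: cnt=2, r=1 — retry
T2 CAS — after: cnt=2, r=1 — retry
T1 CAS — after: cnt=3, r=2 — ok
T0 LOAD — after: cnt=3, r=3 — load
T2 LOAD — after: cnt=3, r=3 — load
T2 CAS — after: cnt=4, r=3 — ok
T2 LOAD — after: cnt=4, r=4 — load
T2 CAS — after: cnt=5, r=4 — ok
T0 CAS — after: cnt=5, r=3 — retry
T0 LOAD — after: cnt=5, r=5 — load
T0 CAS — after: cnt=6, r=5 — ok
T0 LOAD — after: cnt=6, r=6 — load
T0 CAS — after: cnt=7, r=6 — ok

A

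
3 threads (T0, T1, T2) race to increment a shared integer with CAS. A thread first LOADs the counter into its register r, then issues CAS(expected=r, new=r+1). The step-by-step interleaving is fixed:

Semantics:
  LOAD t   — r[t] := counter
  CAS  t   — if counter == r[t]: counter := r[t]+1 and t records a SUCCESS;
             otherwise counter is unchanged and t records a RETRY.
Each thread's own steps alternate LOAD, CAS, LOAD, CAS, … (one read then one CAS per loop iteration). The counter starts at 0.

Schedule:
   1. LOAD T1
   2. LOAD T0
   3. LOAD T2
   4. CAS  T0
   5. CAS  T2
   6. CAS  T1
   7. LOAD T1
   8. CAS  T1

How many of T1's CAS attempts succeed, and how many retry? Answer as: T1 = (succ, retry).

step 1: T1 LOAD ⇒ load; ctr=0 reg=0
step 2: T0 LOAD ⇒ load; ctr=0 reg=0
step 3: T2 LOAD ⇒ load; ctr=0 reg=0
step 4: T0 CAS ⇒ ok; ctr=1 reg=0
step 5: T2 CAS ⇒ retry; ctr=1 reg=0
step 6: T1 CAS ⇒ retry; ctr=1 reg=0
step 7: T1 LOAD ⇒ load; ctr=1 reg=1
step 8: T1 CAS ⇒ ok; ctr=2 reg=1

T1 = (1, 1)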